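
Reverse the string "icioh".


Input: icioh
Reading characters right to left:
  Position 4: 'h'
  Position 3: 'o'
  Position 2: 'i'
  Position 1: 'c'
  Position 0: 'i'
Reversed: hoici

hoici


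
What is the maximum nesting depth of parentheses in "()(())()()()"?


Input: "()(())()()()"
Tracking depth:
  Position 0 '(': depth becomes 1
  Position 1 ')': depth becomes 0
  Position 2 '(': depth becomes 1
  Position 3 '(': depth becomes 2
  Position 4 ')': depth becomes 1
  Position 5 ')': depth becomes 0
  Position 6 '(': depth becomes 1
  Position 7 ')': depth becomes 0
  Position 8 '(': depth becomes 1
  Position 9 ')': depth becomes 0
  Position 10 '(': depth becomes 1
  Position 11 ')': depth becomes 0
Maximum depth reached: 2

2


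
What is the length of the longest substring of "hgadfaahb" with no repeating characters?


Input: "hgadfaahb"
Sliding window (track last position of each char):
  Position 0 ('h'): window [0,0] length 1 -- new best
  Position 1 ('g'): window [0,1] length 2 -- new best
  Position 2 ('a'): window [0,2] length 3 -- new best
  Position 3 ('d'): window [0,3] length 4 -- new best
  Position 4 ('f'): window [0,4] length 5 -- new best
  Position 5 ('a'): repeat (last at 2), move window start to 3
  Position 5 ('a'): window [3,5] length 3
  Position 6 ('a'): repeat (last at 5), move window start to 6
  Position 6 ('a'): window [6,6] length 1
  Position 7 ('h'): window [6,7] length 2
  Position 8 ('b'): window [6,8] length 3
Longest substring with no repeats: "hgadf" with length 5

5


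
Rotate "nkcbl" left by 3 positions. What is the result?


Input: "nkcbl", rotate left by 3
First 3 characters: "nkc"
Remaining characters: "bl"
Concatenate remaining + first: "bl" + "nkc" = "blnkc"

blnkc


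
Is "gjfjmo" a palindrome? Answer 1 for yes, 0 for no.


Input: gjfjmo
Reversed: omjfjg
  Compare pos 0 ('g') with pos 5 ('o'): MISMATCH
  Compare pos 1 ('j') with pos 4 ('m'): MISMATCH
  Compare pos 2 ('f') with pos 3 ('j'): MISMATCH
Result: not a palindrome

0


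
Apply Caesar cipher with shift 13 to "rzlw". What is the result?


Caesar cipher: shift "rzlw" by 13
  'r' (pos 17) + 13 = pos 4 = 'e'
  'z' (pos 25) + 13 = pos 12 = 'm'
  'l' (pos 11) + 13 = pos 24 = 'y'
  'w' (pos 22) + 13 = pos 9 = 'j'
Result: emyj

emyj


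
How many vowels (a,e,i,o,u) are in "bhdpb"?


Input: bhdpb
Checking each character:
  'b' at position 0: consonant
  'h' at position 1: consonant
  'd' at position 2: consonant
  'p' at position 3: consonant
  'b' at position 4: consonant
Total vowels: 0

0


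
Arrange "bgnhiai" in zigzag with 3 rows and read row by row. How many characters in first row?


Zigzag "bgnhiai" into 3 rows:
Placing characters:
  'b' => row 0
  'g' => row 1
  'n' => row 2
  'h' => row 1
  'i' => row 0
  'a' => row 1
  'i' => row 2
Rows:
  Row 0: "bi"
  Row 1: "gha"
  Row 2: "ni"
First row length: 2

2


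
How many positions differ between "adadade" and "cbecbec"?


Comparing "adadade" and "cbecbec" position by position:
  Position 0: 'a' vs 'c' => DIFFER
  Position 1: 'd' vs 'b' => DIFFER
  Position 2: 'a' vs 'e' => DIFFER
  Position 3: 'd' vs 'c' => DIFFER
  Position 4: 'a' vs 'b' => DIFFER
  Position 5: 'd' vs 'e' => DIFFER
  Position 6: 'e' vs 'c' => DIFFER
Positions that differ: 7

7


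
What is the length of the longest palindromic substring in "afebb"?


Input: "afebb"
Checking substrings for palindromes:
  [3:5] "bb" (len 2) => palindrome
Longest palindromic substring: "bb" with length 2

2


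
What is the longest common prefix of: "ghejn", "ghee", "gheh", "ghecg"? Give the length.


Words: ghejn, ghee, gheh, ghecg
  Position 0: all 'g' => match
  Position 1: all 'h' => match
  Position 2: all 'e' => match
  Position 3: ('j', 'e', 'h', 'c') => mismatch, stop
LCP = "ghe" (length 3)

3


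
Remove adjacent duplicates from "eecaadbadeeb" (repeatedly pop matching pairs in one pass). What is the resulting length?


Input: eecaadbadeeb
Stack-based adjacent duplicate removal:
  Read 'e': push. Stack: e
  Read 'e': matches stack top 'e' => pop. Stack: (empty)
  Read 'c': push. Stack: c
  Read 'a': push. Stack: ca
  Read 'a': matches stack top 'a' => pop. Stack: c
  Read 'd': push. Stack: cd
  Read 'b': push. Stack: cdb
  Read 'a': push. Stack: cdba
  Read 'd': push. Stack: cdbad
  Read 'e': push. Stack: cdbade
  Read 'e': matches stack top 'e' => pop. Stack: cdbad
  Read 'b': push. Stack: cdbadb
Final stack: "cdbadb" (length 6)

6


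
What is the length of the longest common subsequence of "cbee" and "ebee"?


LCS of "cbee" and "ebee"
DP table:
           e    b    e    e
      0    0    0    0    0
  c   0    0    0    0    0
  b   0    0    1    1    1
  e   0    1    1    2    2
  e   0    1    1    2    3
LCS length = dp[4][4] = 3

3


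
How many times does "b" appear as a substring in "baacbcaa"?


Searching for "b" in "baacbcaa"
Scanning each position:
  Position 0: "b" => MATCH
  Position 1: "a" => no
  Position 2: "a" => no
  Position 3: "c" => no
  Position 4: "b" => MATCH
  Position 5: "c" => no
  Position 6: "a" => no
  Position 7: "a" => no
Total occurrences: 2

2


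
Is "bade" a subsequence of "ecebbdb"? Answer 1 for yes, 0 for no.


Check if "bade" is a subsequence of "ecebbdb"
Greedy scan:
  Position 0 ('e'): no match needed
  Position 1 ('c'): no match needed
  Position 2 ('e'): no match needed
  Position 3 ('b'): matches sub[0] = 'b'
  Position 4 ('b'): no match needed
  Position 5 ('d'): no match needed
  Position 6 ('b'): no match needed
Only matched 1/4 characters => not a subsequence

0


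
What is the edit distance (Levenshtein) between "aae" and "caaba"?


Computing edit distance: "aae" -> "caaba"
DP table:
           c    a    a    b    a
      0    1    2    3    4    5
  a   1    1    1    2    3    4
  a   2    2    1    1    2    3
  e   3    3    2    2    2    3
Edit distance = dp[3][5] = 3

3


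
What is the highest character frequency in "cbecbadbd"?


Input: cbecbadbd
Character counts:
  'a': 1
  'b': 3
  'c': 2
  'd': 2
  'e': 1
Maximum frequency: 3

3


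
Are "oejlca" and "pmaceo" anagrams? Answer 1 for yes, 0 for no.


Strings: "oejlca", "pmaceo"
Sorted first:  acejlo
Sorted second: acemop
Differ at position 3: 'j' vs 'm' => not anagrams

0


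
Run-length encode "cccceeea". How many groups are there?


Input: cccceeea
Scanning for consecutive runs:
  Group 1: 'c' x 4 (positions 0-3)
  Group 2: 'e' x 3 (positions 4-6)
  Group 3: 'a' x 1 (positions 7-7)
Total groups: 3

3


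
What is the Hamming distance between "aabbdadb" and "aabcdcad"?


Comparing "aabbdadb" and "aabcdcad" position by position:
  Position 0: 'a' vs 'a' => same
  Position 1: 'a' vs 'a' => same
  Position 2: 'b' vs 'b' => same
  Position 3: 'b' vs 'c' => differ
  Position 4: 'd' vs 'd' => same
  Position 5: 'a' vs 'c' => differ
  Position 6: 'd' vs 'a' => differ
  Position 7: 'b' vs 'd' => differ
Total differences (Hamming distance): 4

4


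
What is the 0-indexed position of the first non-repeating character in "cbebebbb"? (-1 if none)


Input: cbebebbb
Character frequencies:
  'b': 5
  'c': 1
  'e': 2
Scanning left to right for freq == 1:
  Position 0 ('c'): unique! => answer = 0

0


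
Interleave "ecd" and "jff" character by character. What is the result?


Interleaving "ecd" and "jff":
  Position 0: 'e' from first, 'j' from second => "ej"
  Position 1: 'c' from first, 'f' from second => "cf"
  Position 2: 'd' from first, 'f' from second => "df"
Result: ejcfdf

ejcfdf


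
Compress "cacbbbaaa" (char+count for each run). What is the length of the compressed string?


Input: cacbbbaaa
Runs:
  'c' x 1 => "c1"
  'a' x 1 => "a1"
  'c' x 1 => "c1"
  'b' x 3 => "b3"
  'a' x 3 => "a3"
Compressed: "c1a1c1b3a3"
Compressed length: 10

10


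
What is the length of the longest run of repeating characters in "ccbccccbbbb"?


Input: "ccbccccbbbb"
Scanning for longest run:
  Position 1 ('c'): continues run of 'c', length=2
  Position 2 ('b'): new char, reset run to 1
  Position 3 ('c'): new char, reset run to 1
  Position 4 ('c'): continues run of 'c', length=2
  Position 5 ('c'): continues run of 'c', length=3
  Position 6 ('c'): continues run of 'c', length=4
  Position 7 ('b'): new char, reset run to 1
  Position 8 ('b'): continues run of 'b', length=2
  Position 9 ('b'): continues run of 'b', length=3
  Position 10 ('b'): continues run of 'b', length=4
Longest run: 'c' with length 4

4


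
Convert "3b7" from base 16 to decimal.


Input: "3b7" in base 16
Positional expansion:
  Digit '3' (value 3) x 16^2 = 768
  Digit 'b' (value 11) x 16^1 = 176
  Digit '7' (value 7) x 16^0 = 7
Sum = 951

951


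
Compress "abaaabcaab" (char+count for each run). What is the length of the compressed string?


Input: abaaabcaab
Runs:
  'a' x 1 => "a1"
  'b' x 1 => "b1"
  'a' x 3 => "a3"
  'b' x 1 => "b1"
  'c' x 1 => "c1"
  'a' x 2 => "a2"
  'b' x 1 => "b1"
Compressed: "a1b1a3b1c1a2b1"
Compressed length: 14

14


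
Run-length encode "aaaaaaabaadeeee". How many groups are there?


Input: aaaaaaabaadeeee
Scanning for consecutive runs:
  Group 1: 'a' x 7 (positions 0-6)
  Group 2: 'b' x 1 (positions 7-7)
  Group 3: 'a' x 2 (positions 8-9)
  Group 4: 'd' x 1 (positions 10-10)
  Group 5: 'e' x 4 (positions 11-14)
Total groups: 5

5


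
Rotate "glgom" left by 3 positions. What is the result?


Input: "glgom", rotate left by 3
First 3 characters: "glg"
Remaining characters: "om"
Concatenate remaining + first: "om" + "glg" = "omglg"

omglg


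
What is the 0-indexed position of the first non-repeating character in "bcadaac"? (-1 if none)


Input: bcadaac
Character frequencies:
  'a': 3
  'b': 1
  'c': 2
  'd': 1
Scanning left to right for freq == 1:
  Position 0 ('b'): unique! => answer = 0

0


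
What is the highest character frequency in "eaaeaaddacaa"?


Input: eaaeaaddacaa
Character counts:
  'a': 7
  'c': 1
  'd': 2
  'e': 2
Maximum frequency: 7

7


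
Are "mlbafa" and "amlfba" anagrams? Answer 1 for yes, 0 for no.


Strings: "mlbafa", "amlfba"
Sorted first:  aabflm
Sorted second: aabflm
Sorted forms match => anagrams

1


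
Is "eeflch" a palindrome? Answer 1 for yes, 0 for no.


Input: eeflch
Reversed: hclfee
  Compare pos 0 ('e') with pos 5 ('h'): MISMATCH
  Compare pos 1 ('e') with pos 4 ('c'): MISMATCH
  Compare pos 2 ('f') with pos 3 ('l'): MISMATCH
Result: not a palindrome

0


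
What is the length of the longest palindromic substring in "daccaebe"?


Input: "daccaebe"
Checking substrings for palindromes:
  [1:5] "acca" (len 4) => palindrome
  [5:8] "ebe" (len 3) => palindrome
  [2:4] "cc" (len 2) => palindrome
Longest palindromic substring: "acca" with length 4

4


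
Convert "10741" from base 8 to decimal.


Input: "10741" in base 8
Positional expansion:
  Digit '1' (value 1) x 8^4 = 4096
  Digit '0' (value 0) x 8^3 = 0
  Digit '7' (value 7) x 8^2 = 448
  Digit '4' (value 4) x 8^1 = 32
  Digit '1' (value 1) x 8^0 = 1
Sum = 4577

4577


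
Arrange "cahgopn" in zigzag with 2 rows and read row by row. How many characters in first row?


Zigzag "cahgopn" into 2 rows:
Placing characters:
  'c' => row 0
  'a' => row 1
  'h' => row 0
  'g' => row 1
  'o' => row 0
  'p' => row 1
  'n' => row 0
Rows:
  Row 0: "chon"
  Row 1: "agp"
First row length: 4

4


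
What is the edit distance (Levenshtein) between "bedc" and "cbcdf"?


Computing edit distance: "bedc" -> "cbcdf"
DP table:
           c    b    c    d    f
      0    1    2    3    4    5
  b   1    1    1    2    3    4
  e   2    2    2    2    3    4
  d   3    3    3    3    2    3
  c   4    3    4    3    3    3
Edit distance = dp[4][5] = 3

3


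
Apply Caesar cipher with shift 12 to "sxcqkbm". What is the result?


Caesar cipher: shift "sxcqkbm" by 12
  's' (pos 18) + 12 = pos 4 = 'e'
  'x' (pos 23) + 12 = pos 9 = 'j'
  'c' (pos 2) + 12 = pos 14 = 'o'
  'q' (pos 16) + 12 = pos 2 = 'c'
  'k' (pos 10) + 12 = pos 22 = 'w'
  'b' (pos 1) + 12 = pos 13 = 'n'
  'm' (pos 12) + 12 = pos 24 = 'y'
Result: ejocwny

ejocwny


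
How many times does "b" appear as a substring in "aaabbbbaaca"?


Searching for "b" in "aaabbbbaaca"
Scanning each position:
  Position 0: "a" => no
  Position 1: "a" => no
  Position 2: "a" => no
  Position 3: "b" => MATCH
  Position 4: "b" => MATCH
  Position 5: "b" => MATCH
  Position 6: "b" => MATCH
  Position 7: "a" => no
  Position 8: "a" => no
  Position 9: "c" => no
  Position 10: "a" => no
Total occurrences: 4

4


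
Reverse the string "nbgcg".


Input: nbgcg
Reading characters right to left:
  Position 4: 'g'
  Position 3: 'c'
  Position 2: 'g'
  Position 1: 'b'
  Position 0: 'n'
Reversed: gcgbn

gcgbn


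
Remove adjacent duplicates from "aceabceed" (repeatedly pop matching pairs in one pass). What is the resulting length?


Input: aceabceed
Stack-based adjacent duplicate removal:
  Read 'a': push. Stack: a
  Read 'c': push. Stack: ac
  Read 'e': push. Stack: ace
  Read 'a': push. Stack: acea
  Read 'b': push. Stack: aceab
  Read 'c': push. Stack: aceabc
  Read 'e': push. Stack: aceabce
  Read 'e': matches stack top 'e' => pop. Stack: aceabc
  Read 'd': push. Stack: aceabcd
Final stack: "aceabcd" (length 7)

7


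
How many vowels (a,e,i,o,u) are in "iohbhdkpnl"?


Input: iohbhdkpnl
Checking each character:
  'i' at position 0: vowel (running total: 1)
  'o' at position 1: vowel (running total: 2)
  'h' at position 2: consonant
  'b' at position 3: consonant
  'h' at position 4: consonant
  'd' at position 5: consonant
  'k' at position 6: consonant
  'p' at position 7: consonant
  'n' at position 8: consonant
  'l' at position 9: consonant
Total vowels: 2

2


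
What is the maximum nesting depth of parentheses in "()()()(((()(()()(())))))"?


Input: "()()()(((()(()()(())))))"
Tracking depth:
  Position 0 '(': depth becomes 1
  Position 1 ')': depth becomes 0
  Position 2 '(': depth becomes 1
  Position 3 ')': depth becomes 0
  Position 4 '(': depth becomes 1
  Position 5 ')': depth becomes 0
  Position 6 '(': depth becomes 1
  Position 7 '(': depth becomes 2
  Position 8 '(': depth becomes 3
  Position 9 '(': depth becomes 4
  Position 10 ')': depth becomes 3
  Position 11 '(': depth becomes 4
  Position 12 '(': depth becomes 5
  Position 13 ')': depth becomes 4
  Position 14 '(': depth becomes 5
  Position 15 ')': depth becomes 4
  Position 16 '(': depth becomes 5
  Position 17 '(': depth becomes 6
  Position 18 ')': depth becomes 5
  Position 19 ')': depth becomes 4
  Position 20 ')': depth becomes 3
  Position 21 ')': depth becomes 2
  Position 22 ')': depth becomes 1
  Position 23 ')': depth becomes 0
Maximum depth reached: 6

6


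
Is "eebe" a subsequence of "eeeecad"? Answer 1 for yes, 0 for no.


Check if "eebe" is a subsequence of "eeeecad"
Greedy scan:
  Position 0 ('e'): matches sub[0] = 'e'
  Position 1 ('e'): matches sub[1] = 'e'
  Position 2 ('e'): no match needed
  Position 3 ('e'): no match needed
  Position 4 ('c'): no match needed
  Position 5 ('a'): no match needed
  Position 6 ('d'): no match needed
Only matched 2/4 characters => not a subsequence

0


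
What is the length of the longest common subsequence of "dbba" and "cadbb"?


LCS of "dbba" and "cadbb"
DP table:
           c    a    d    b    b
      0    0    0    0    0    0
  d   0    0    0    1    1    1
  b   0    0    0    1    2    2
  b   0    0    0    1    2    3
  a   0    0    1    1    2    3
LCS length = dp[4][5] = 3

3


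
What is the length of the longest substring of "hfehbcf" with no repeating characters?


Input: "hfehbcf"
Sliding window (track last position of each char):
  Position 0 ('h'): window [0,0] length 1 -- new best
  Position 1 ('f'): window [0,1] length 2 -- new best
  Position 2 ('e'): window [0,2] length 3 -- new best
  Position 3 ('h'): repeat (last at 0), move window start to 1
  Position 3 ('h'): window [1,3] length 3
  Position 4 ('b'): window [1,4] length 4 -- new best
  Position 5 ('c'): window [1,5] length 5 -- new best
  Position 6 ('f'): repeat (last at 1), move window start to 2
  Position 6 ('f'): window [2,6] length 5
Longest substring with no repeats: "fehbc" with length 5

5


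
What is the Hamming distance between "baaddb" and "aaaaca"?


Comparing "baaddb" and "aaaaca" position by position:
  Position 0: 'b' vs 'a' => differ
  Position 1: 'a' vs 'a' => same
  Position 2: 'a' vs 'a' => same
  Position 3: 'd' vs 'a' => differ
  Position 4: 'd' vs 'c' => differ
  Position 5: 'b' vs 'a' => differ
Total differences (Hamming distance): 4

4


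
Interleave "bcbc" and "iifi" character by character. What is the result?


Interleaving "bcbc" and "iifi":
  Position 0: 'b' from first, 'i' from second => "bi"
  Position 1: 'c' from first, 'i' from second => "ci"
  Position 2: 'b' from first, 'f' from second => "bf"
  Position 3: 'c' from first, 'i' from second => "ci"
Result: bicibfci

bicibfci


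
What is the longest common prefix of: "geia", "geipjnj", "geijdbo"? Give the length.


Words: geia, geipjnj, geijdbo
  Position 0: all 'g' => match
  Position 1: all 'e' => match
  Position 2: all 'i' => match
  Position 3: ('a', 'p', 'j') => mismatch, stop
LCP = "gei" (length 3)

3


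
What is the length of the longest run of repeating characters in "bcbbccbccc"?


Input: "bcbbccbccc"
Scanning for longest run:
  Position 1 ('c'): new char, reset run to 1
  Position 2 ('b'): new char, reset run to 1
  Position 3 ('b'): continues run of 'b', length=2
  Position 4 ('c'): new char, reset run to 1
  Position 5 ('c'): continues run of 'c', length=2
  Position 6 ('b'): new char, reset run to 1
  Position 7 ('c'): new char, reset run to 1
  Position 8 ('c'): continues run of 'c', length=2
  Position 9 ('c'): continues run of 'c', length=3
Longest run: 'c' with length 3

3


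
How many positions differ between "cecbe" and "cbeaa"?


Comparing "cecbe" and "cbeaa" position by position:
  Position 0: 'c' vs 'c' => same
  Position 1: 'e' vs 'b' => DIFFER
  Position 2: 'c' vs 'e' => DIFFER
  Position 3: 'b' vs 'a' => DIFFER
  Position 4: 'e' vs 'a' => DIFFER
Positions that differ: 4

4


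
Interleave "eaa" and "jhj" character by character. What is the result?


Interleaving "eaa" and "jhj":
  Position 0: 'e' from first, 'j' from second => "ej"
  Position 1: 'a' from first, 'h' from second => "ah"
  Position 2: 'a' from first, 'j' from second => "aj"
Result: ejahaj

ejahaj


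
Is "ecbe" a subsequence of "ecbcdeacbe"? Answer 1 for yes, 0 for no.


Check if "ecbe" is a subsequence of "ecbcdeacbe"
Greedy scan:
  Position 0 ('e'): matches sub[0] = 'e'
  Position 1 ('c'): matches sub[1] = 'c'
  Position 2 ('b'): matches sub[2] = 'b'
  Position 3 ('c'): no match needed
  Position 4 ('d'): no match needed
  Position 5 ('e'): matches sub[3] = 'e'
  Position 6 ('a'): no match needed
  Position 7 ('c'): no match needed
  Position 8 ('b'): no match needed
  Position 9 ('e'): no match needed
All 4 characters matched => is a subsequence

1


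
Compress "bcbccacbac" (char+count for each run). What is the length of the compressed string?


Input: bcbccacbac
Runs:
  'b' x 1 => "b1"
  'c' x 1 => "c1"
  'b' x 1 => "b1"
  'c' x 2 => "c2"
  'a' x 1 => "a1"
  'c' x 1 => "c1"
  'b' x 1 => "b1"
  'a' x 1 => "a1"
  'c' x 1 => "c1"
Compressed: "b1c1b1c2a1c1b1a1c1"
Compressed length: 18

18


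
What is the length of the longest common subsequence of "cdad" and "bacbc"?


LCS of "cdad" and "bacbc"
DP table:
           b    a    c    b    c
      0    0    0    0    0    0
  c   0    0    0    1    1    1
  d   0    0    0    1    1    1
  a   0    0    1    1    1    1
  d   0    0    1    1    1    1
LCS length = dp[4][5] = 1

1


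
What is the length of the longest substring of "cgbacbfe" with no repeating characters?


Input: "cgbacbfe"
Sliding window (track last position of each char):
  Position 0 ('c'): window [0,0] length 1 -- new best
  Position 1 ('g'): window [0,1] length 2 -- new best
  Position 2 ('b'): window [0,2] length 3 -- new best
  Position 3 ('a'): window [0,3] length 4 -- new best
  Position 4 ('c'): repeat (last at 0), move window start to 1
  Position 4 ('c'): window [1,4] length 4
  Position 5 ('b'): repeat (last at 2), move window start to 3
  Position 5 ('b'): window [3,5] length 3
  Position 6 ('f'): window [3,6] length 4
  Position 7 ('e'): window [3,7] length 5 -- new best
Longest substring with no repeats: "acbfe" with length 5

5


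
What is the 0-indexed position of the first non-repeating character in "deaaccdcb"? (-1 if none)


Input: deaaccdcb
Character frequencies:
  'a': 2
  'b': 1
  'c': 3
  'd': 2
  'e': 1
Scanning left to right for freq == 1:
  Position 0 ('d'): freq=2, skip
  Position 1 ('e'): unique! => answer = 1

1


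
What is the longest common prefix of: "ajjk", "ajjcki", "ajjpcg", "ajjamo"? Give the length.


Words: ajjk, ajjcki, ajjpcg, ajjamo
  Position 0: all 'a' => match
  Position 1: all 'j' => match
  Position 2: all 'j' => match
  Position 3: ('k', 'c', 'p', 'a') => mismatch, stop
LCP = "ajj" (length 3)

3


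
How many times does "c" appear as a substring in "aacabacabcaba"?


Searching for "c" in "aacabacabcaba"
Scanning each position:
  Position 0: "a" => no
  Position 1: "a" => no
  Position 2: "c" => MATCH
  Position 3: "a" => no
  Position 4: "b" => no
  Position 5: "a" => no
  Position 6: "c" => MATCH
  Position 7: "a" => no
  Position 8: "b" => no
  Position 9: "c" => MATCH
  Position 10: "a" => no
  Position 11: "b" => no
  Position 12: "a" => no
Total occurrences: 3

3


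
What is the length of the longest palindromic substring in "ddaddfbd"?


Input: "ddaddfbd"
Checking substrings for palindromes:
  [0:5] "ddadd" (len 5) => palindrome
  [1:4] "dad" (len 3) => palindrome
  [0:2] "dd" (len 2) => palindrome
  [3:5] "dd" (len 2) => palindrome
Longest palindromic substring: "ddadd" with length 5

5


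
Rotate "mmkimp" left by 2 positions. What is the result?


Input: "mmkimp", rotate left by 2
First 2 characters: "mm"
Remaining characters: "kimp"
Concatenate remaining + first: "kimp" + "mm" = "kimpmm"

kimpmm


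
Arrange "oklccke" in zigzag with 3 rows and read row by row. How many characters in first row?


Zigzag "oklccke" into 3 rows:
Placing characters:
  'o' => row 0
  'k' => row 1
  'l' => row 2
  'c' => row 1
  'c' => row 0
  'k' => row 1
  'e' => row 2
Rows:
  Row 0: "oc"
  Row 1: "kck"
  Row 2: "le"
First row length: 2

2


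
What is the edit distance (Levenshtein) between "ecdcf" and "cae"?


Computing edit distance: "ecdcf" -> "cae"
DP table:
           c    a    e
      0    1    2    3
  e   1    1    2    2
  c   2    1    2    3
  d   3    2    2    3
  c   4    3    3    3
  f   5    4    4    4
Edit distance = dp[5][3] = 4

4


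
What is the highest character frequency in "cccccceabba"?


Input: cccccceabba
Character counts:
  'a': 2
  'b': 2
  'c': 6
  'e': 1
Maximum frequency: 6

6


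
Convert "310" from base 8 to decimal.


Input: "310" in base 8
Positional expansion:
  Digit '3' (value 3) x 8^2 = 192
  Digit '1' (value 1) x 8^1 = 8
  Digit '0' (value 0) x 8^0 = 0
Sum = 200

200


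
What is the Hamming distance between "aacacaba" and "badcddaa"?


Comparing "aacacaba" and "badcddaa" position by position:
  Position 0: 'a' vs 'b' => differ
  Position 1: 'a' vs 'a' => same
  Position 2: 'c' vs 'd' => differ
  Position 3: 'a' vs 'c' => differ
  Position 4: 'c' vs 'd' => differ
  Position 5: 'a' vs 'd' => differ
  Position 6: 'b' vs 'a' => differ
  Position 7: 'a' vs 'a' => same
Total differences (Hamming distance): 6

6


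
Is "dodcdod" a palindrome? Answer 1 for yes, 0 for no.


Input: dodcdod
Reversed: dodcdod
  Compare pos 0 ('d') with pos 6 ('d'): match
  Compare pos 1 ('o') with pos 5 ('o'): match
  Compare pos 2 ('d') with pos 4 ('d'): match
Result: palindrome

1


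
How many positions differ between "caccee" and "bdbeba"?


Comparing "caccee" and "bdbeba" position by position:
  Position 0: 'c' vs 'b' => DIFFER
  Position 1: 'a' vs 'd' => DIFFER
  Position 2: 'c' vs 'b' => DIFFER
  Position 3: 'c' vs 'e' => DIFFER
  Position 4: 'e' vs 'b' => DIFFER
  Position 5: 'e' vs 'a' => DIFFER
Positions that differ: 6

6


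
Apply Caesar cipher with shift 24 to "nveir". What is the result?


Caesar cipher: shift "nveir" by 24
  'n' (pos 13) + 24 = pos 11 = 'l'
  'v' (pos 21) + 24 = pos 19 = 't'
  'e' (pos 4) + 24 = pos 2 = 'c'
  'i' (pos 8) + 24 = pos 6 = 'g'
  'r' (pos 17) + 24 = pos 15 = 'p'
Result: ltcgp

ltcgp


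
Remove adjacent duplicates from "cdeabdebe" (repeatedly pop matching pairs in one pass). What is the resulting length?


Input: cdeabdebe
Stack-based adjacent duplicate removal:
  Read 'c': push. Stack: c
  Read 'd': push. Stack: cd
  Read 'e': push. Stack: cde
  Read 'a': push. Stack: cdea
  Read 'b': push. Stack: cdeab
  Read 'd': push. Stack: cdeabd
  Read 'e': push. Stack: cdeabde
  Read 'b': push. Stack: cdeabdeb
  Read 'e': push. Stack: cdeabdebe
Final stack: "cdeabdebe" (length 9)

9


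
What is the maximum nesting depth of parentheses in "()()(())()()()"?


Input: "()()(())()()()"
Tracking depth:
  Position 0 '(': depth becomes 1
  Position 1 ')': depth becomes 0
  Position 2 '(': depth becomes 1
  Position 3 ')': depth becomes 0
  Position 4 '(': depth becomes 1
  Position 5 '(': depth becomes 2
  Position 6 ')': depth becomes 1
  Position 7 ')': depth becomes 0
  Position 8 '(': depth becomes 1
  Position 9 ')': depth becomes 0
  Position 10 '(': depth becomes 1
  Position 11 ')': depth becomes 0
  Position 12 '(': depth becomes 1
  Position 13 ')': depth becomes 0
Maximum depth reached: 2

2


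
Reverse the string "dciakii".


Input: dciakii
Reading characters right to left:
  Position 6: 'i'
  Position 5: 'i'
  Position 4: 'k'
  Position 3: 'a'
  Position 2: 'i'
  Position 1: 'c'
  Position 0: 'd'
Reversed: iikaicd

iikaicd


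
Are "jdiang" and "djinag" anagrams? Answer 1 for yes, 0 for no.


Strings: "jdiang", "djinag"
Sorted first:  adgijn
Sorted second: adgijn
Sorted forms match => anagrams

1


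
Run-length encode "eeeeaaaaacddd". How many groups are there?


Input: eeeeaaaaacddd
Scanning for consecutive runs:
  Group 1: 'e' x 4 (positions 0-3)
  Group 2: 'a' x 5 (positions 4-8)
  Group 3: 'c' x 1 (positions 9-9)
  Group 4: 'd' x 3 (positions 10-12)
Total groups: 4

4


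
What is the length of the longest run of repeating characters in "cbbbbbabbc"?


Input: "cbbbbbabbc"
Scanning for longest run:
  Position 1 ('b'): new char, reset run to 1
  Position 2 ('b'): continues run of 'b', length=2
  Position 3 ('b'): continues run of 'b', length=3
  Position 4 ('b'): continues run of 'b', length=4
  Position 5 ('b'): continues run of 'b', length=5
  Position 6 ('a'): new char, reset run to 1
  Position 7 ('b'): new char, reset run to 1
  Position 8 ('b'): continues run of 'b', length=2
  Position 9 ('c'): new char, reset run to 1
Longest run: 'b' with length 5

5


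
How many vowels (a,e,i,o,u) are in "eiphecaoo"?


Input: eiphecaoo
Checking each character:
  'e' at position 0: vowel (running total: 1)
  'i' at position 1: vowel (running total: 2)
  'p' at position 2: consonant
  'h' at position 3: consonant
  'e' at position 4: vowel (running total: 3)
  'c' at position 5: consonant
  'a' at position 6: vowel (running total: 4)
  'o' at position 7: vowel (running total: 5)
  'o' at position 8: vowel (running total: 6)
Total vowels: 6

6


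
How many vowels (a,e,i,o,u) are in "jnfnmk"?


Input: jnfnmk
Checking each character:
  'j' at position 0: consonant
  'n' at position 1: consonant
  'f' at position 2: consonant
  'n' at position 3: consonant
  'm' at position 4: consonant
  'k' at position 5: consonant
Total vowels: 0

0


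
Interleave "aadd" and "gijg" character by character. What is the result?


Interleaving "aadd" and "gijg":
  Position 0: 'a' from first, 'g' from second => "ag"
  Position 1: 'a' from first, 'i' from second => "ai"
  Position 2: 'd' from first, 'j' from second => "dj"
  Position 3: 'd' from first, 'g' from second => "dg"
Result: agaidjdg

agaidjdg


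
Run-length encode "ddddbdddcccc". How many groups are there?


Input: ddddbdddcccc
Scanning for consecutive runs:
  Group 1: 'd' x 4 (positions 0-3)
  Group 2: 'b' x 1 (positions 4-4)
  Group 3: 'd' x 3 (positions 5-7)
  Group 4: 'c' x 4 (positions 8-11)
Total groups: 4

4


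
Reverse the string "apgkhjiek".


Input: apgkhjiek
Reading characters right to left:
  Position 8: 'k'
  Position 7: 'e'
  Position 6: 'i'
  Position 5: 'j'
  Position 4: 'h'
  Position 3: 'k'
  Position 2: 'g'
  Position 1: 'p'
  Position 0: 'a'
Reversed: keijhkgpa

keijhkgpa


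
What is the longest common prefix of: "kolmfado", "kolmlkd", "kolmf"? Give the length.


Words: kolmfado, kolmlkd, kolmf
  Position 0: all 'k' => match
  Position 1: all 'o' => match
  Position 2: all 'l' => match
  Position 3: all 'm' => match
  Position 4: ('f', 'l', 'f') => mismatch, stop
LCP = "kolm" (length 4)

4


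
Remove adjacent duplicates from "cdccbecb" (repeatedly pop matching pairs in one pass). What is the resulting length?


Input: cdccbecb
Stack-based adjacent duplicate removal:
  Read 'c': push. Stack: c
  Read 'd': push. Stack: cd
  Read 'c': push. Stack: cdc
  Read 'c': matches stack top 'c' => pop. Stack: cd
  Read 'b': push. Stack: cdb
  Read 'e': push. Stack: cdbe
  Read 'c': push. Stack: cdbec
  Read 'b': push. Stack: cdbecb
Final stack: "cdbecb" (length 6)

6


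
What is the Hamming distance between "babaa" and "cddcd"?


Comparing "babaa" and "cddcd" position by position:
  Position 0: 'b' vs 'c' => differ
  Position 1: 'a' vs 'd' => differ
  Position 2: 'b' vs 'd' => differ
  Position 3: 'a' vs 'c' => differ
  Position 4: 'a' vs 'd' => differ
Total differences (Hamming distance): 5

5


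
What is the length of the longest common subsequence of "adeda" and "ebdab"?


LCS of "adeda" and "ebdab"
DP table:
           e    b    d    a    b
      0    0    0    0    0    0
  a   0    0    0    0    1    1
  d   0    0    0    1    1    1
  e   0    1    1    1    1    1
  d   0    1    1    2    2    2
  a   0    1    1    2    3    3
LCS length = dp[5][5] = 3

3


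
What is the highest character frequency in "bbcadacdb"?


Input: bbcadacdb
Character counts:
  'a': 2
  'b': 3
  'c': 2
  'd': 2
Maximum frequency: 3

3


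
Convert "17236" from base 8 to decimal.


Input: "17236" in base 8
Positional expansion:
  Digit '1' (value 1) x 8^4 = 4096
  Digit '7' (value 7) x 8^3 = 3584
  Digit '2' (value 2) x 8^2 = 128
  Digit '3' (value 3) x 8^1 = 24
  Digit '6' (value 6) x 8^0 = 6
Sum = 7838

7838


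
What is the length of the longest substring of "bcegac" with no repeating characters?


Input: "bcegac"
Sliding window (track last position of each char):
  Position 0 ('b'): window [0,0] length 1 -- new best
  Position 1 ('c'): window [0,1] length 2 -- new best
  Position 2 ('e'): window [0,2] length 3 -- new best
  Position 3 ('g'): window [0,3] length 4 -- new best
  Position 4 ('a'): window [0,4] length 5 -- new best
  Position 5 ('c'): repeat (last at 1), move window start to 2
  Position 5 ('c'): window [2,5] length 4
Longest substring with no repeats: "bcega" with length 5

5


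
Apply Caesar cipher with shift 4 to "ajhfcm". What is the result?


Caesar cipher: shift "ajhfcm" by 4
  'a' (pos 0) + 4 = pos 4 = 'e'
  'j' (pos 9) + 4 = pos 13 = 'n'
  'h' (pos 7) + 4 = pos 11 = 'l'
  'f' (pos 5) + 4 = pos 9 = 'j'
  'c' (pos 2) + 4 = pos 6 = 'g'
  'm' (pos 12) + 4 = pos 16 = 'q'
Result: enljgq

enljgq


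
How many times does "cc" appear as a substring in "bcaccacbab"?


Searching for "cc" in "bcaccacbab"
Scanning each position:
  Position 0: "bc" => no
  Position 1: "ca" => no
  Position 2: "ac" => no
  Position 3: "cc" => MATCH
  Position 4: "ca" => no
  Position 5: "ac" => no
  Position 6: "cb" => no
  Position 7: "ba" => no
  Position 8: "ab" => no
Total occurrences: 1

1


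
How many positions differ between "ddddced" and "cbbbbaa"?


Comparing "ddddced" and "cbbbbaa" position by position:
  Position 0: 'd' vs 'c' => DIFFER
  Position 1: 'd' vs 'b' => DIFFER
  Position 2: 'd' vs 'b' => DIFFER
  Position 3: 'd' vs 'b' => DIFFER
  Position 4: 'c' vs 'b' => DIFFER
  Position 5: 'e' vs 'a' => DIFFER
  Position 6: 'd' vs 'a' => DIFFER
Positions that differ: 7

7


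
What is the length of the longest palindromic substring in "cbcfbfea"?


Input: "cbcfbfea"
Checking substrings for palindromes:
  [0:3] "cbc" (len 3) => palindrome
  [3:6] "fbf" (len 3) => palindrome
Longest palindromic substring: "cbc" with length 3

3


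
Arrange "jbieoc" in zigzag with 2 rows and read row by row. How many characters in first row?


Zigzag "jbieoc" into 2 rows:
Placing characters:
  'j' => row 0
  'b' => row 1
  'i' => row 0
  'e' => row 1
  'o' => row 0
  'c' => row 1
Rows:
  Row 0: "jio"
  Row 1: "bec"
First row length: 3

3


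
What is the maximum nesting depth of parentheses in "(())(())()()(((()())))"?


Input: "(())(())()()(((()())))"
Tracking depth:
  Position 0 '(': depth becomes 1
  Position 1 '(': depth becomes 2
  Position 2 ')': depth becomes 1
  Position 3 ')': depth becomes 0
  Position 4 '(': depth becomes 1
  Position 5 '(': depth becomes 2
  Position 6 ')': depth becomes 1
  Position 7 ')': depth becomes 0
  Position 8 '(': depth becomes 1
  Position 9 ')': depth becomes 0
  Position 10 '(': depth becomes 1
  Position 11 ')': depth becomes 0
  Position 12 '(': depth becomes 1
  Position 13 '(': depth becomes 2
  Position 14 '(': depth becomes 3
  Position 15 '(': depth becomes 4
  Position 16 ')': depth becomes 3
  Position 17 '(': depth becomes 4
  Position 18 ')': depth becomes 3
  Position 19 ')': depth becomes 2
  Position 20 ')': depth becomes 1
  Position 21 ')': depth becomes 0
Maximum depth reached: 4

4


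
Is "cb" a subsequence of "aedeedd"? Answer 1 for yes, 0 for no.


Check if "cb" is a subsequence of "aedeedd"
Greedy scan:
  Position 0 ('a'): no match needed
  Position 1 ('e'): no match needed
  Position 2 ('d'): no match needed
  Position 3 ('e'): no match needed
  Position 4 ('e'): no match needed
  Position 5 ('d'): no match needed
  Position 6 ('d'): no match needed
Only matched 0/2 characters => not a subsequence

0


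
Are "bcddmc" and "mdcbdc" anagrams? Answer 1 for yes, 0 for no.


Strings: "bcddmc", "mdcbdc"
Sorted first:  bccddm
Sorted second: bccddm
Sorted forms match => anagrams

1


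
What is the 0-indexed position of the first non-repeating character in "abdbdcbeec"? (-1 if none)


Input: abdbdcbeec
Character frequencies:
  'a': 1
  'b': 3
  'c': 2
  'd': 2
  'e': 2
Scanning left to right for freq == 1:
  Position 0 ('a'): unique! => answer = 0

0


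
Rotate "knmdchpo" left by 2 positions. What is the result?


Input: "knmdchpo", rotate left by 2
First 2 characters: "kn"
Remaining characters: "mdchpo"
Concatenate remaining + first: "mdchpo" + "kn" = "mdchpokn"

mdchpokn


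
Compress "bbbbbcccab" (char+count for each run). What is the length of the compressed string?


Input: bbbbbcccab
Runs:
  'b' x 5 => "b5"
  'c' x 3 => "c3"
  'a' x 1 => "a1"
  'b' x 1 => "b1"
Compressed: "b5c3a1b1"
Compressed length: 8

8


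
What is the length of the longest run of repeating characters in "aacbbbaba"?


Input: "aacbbbaba"
Scanning for longest run:
  Position 1 ('a'): continues run of 'a', length=2
  Position 2 ('c'): new char, reset run to 1
  Position 3 ('b'): new char, reset run to 1
  Position 4 ('b'): continues run of 'b', length=2
  Position 5 ('b'): continues run of 'b', length=3
  Position 6 ('a'): new char, reset run to 1
  Position 7 ('b'): new char, reset run to 1
  Position 8 ('a'): new char, reset run to 1
Longest run: 'b' with length 3

3


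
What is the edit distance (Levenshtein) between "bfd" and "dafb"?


Computing edit distance: "bfd" -> "dafb"
DP table:
           d    a    f    b
      0    1    2    3    4
  b   1    1    2    3    3
  f   2    2    2    2    3
  d   3    2    3    3    3
Edit distance = dp[3][4] = 3

3


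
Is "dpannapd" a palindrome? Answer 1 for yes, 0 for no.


Input: dpannapd
Reversed: dpannapd
  Compare pos 0 ('d') with pos 7 ('d'): match
  Compare pos 1 ('p') with pos 6 ('p'): match
  Compare pos 2 ('a') with pos 5 ('a'): match
  Compare pos 3 ('n') with pos 4 ('n'): match
Result: palindrome

1


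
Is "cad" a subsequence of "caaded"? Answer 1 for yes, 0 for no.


Check if "cad" is a subsequence of "caaded"
Greedy scan:
  Position 0 ('c'): matches sub[0] = 'c'
  Position 1 ('a'): matches sub[1] = 'a'
  Position 2 ('a'): no match needed
  Position 3 ('d'): matches sub[2] = 'd'
  Position 4 ('e'): no match needed
  Position 5 ('d'): no match needed
All 3 characters matched => is a subsequence

1


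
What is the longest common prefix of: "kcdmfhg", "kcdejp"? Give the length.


Words: kcdmfhg, kcdejp
  Position 0: all 'k' => match
  Position 1: all 'c' => match
  Position 2: all 'd' => match
  Position 3: ('m', 'e') => mismatch, stop
LCP = "kcd" (length 3)

3


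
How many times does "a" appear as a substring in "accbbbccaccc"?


Searching for "a" in "accbbbccaccc"
Scanning each position:
  Position 0: "a" => MATCH
  Position 1: "c" => no
  Position 2: "c" => no
  Position 3: "b" => no
  Position 4: "b" => no
  Position 5: "b" => no
  Position 6: "c" => no
  Position 7: "c" => no
  Position 8: "a" => MATCH
  Position 9: "c" => no
  Position 10: "c" => no
  Position 11: "c" => no
Total occurrences: 2

2


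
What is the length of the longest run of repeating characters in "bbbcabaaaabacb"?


Input: "bbbcabaaaabacb"
Scanning for longest run:
  Position 1 ('b'): continues run of 'b', length=2
  Position 2 ('b'): continues run of 'b', length=3
  Position 3 ('c'): new char, reset run to 1
  Position 4 ('a'): new char, reset run to 1
  Position 5 ('b'): new char, reset run to 1
  Position 6 ('a'): new char, reset run to 1
  Position 7 ('a'): continues run of 'a', length=2
  Position 8 ('a'): continues run of 'a', length=3
  Position 9 ('a'): continues run of 'a', length=4
  Position 10 ('b'): new char, reset run to 1
  Position 11 ('a'): new char, reset run to 1
  Position 12 ('c'): new char, reset run to 1
  Position 13 ('b'): new char, reset run to 1
Longest run: 'a' with length 4

4


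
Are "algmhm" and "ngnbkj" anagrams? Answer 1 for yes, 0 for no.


Strings: "algmhm", "ngnbkj"
Sorted first:  aghlmm
Sorted second: bgjknn
Differ at position 0: 'a' vs 'b' => not anagrams

0


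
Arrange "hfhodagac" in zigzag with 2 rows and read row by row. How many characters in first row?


Zigzag "hfhodagac" into 2 rows:
Placing characters:
  'h' => row 0
  'f' => row 1
  'h' => row 0
  'o' => row 1
  'd' => row 0
  'a' => row 1
  'g' => row 0
  'a' => row 1
  'c' => row 0
Rows:
  Row 0: "hhdgc"
  Row 1: "foaa"
First row length: 5

5


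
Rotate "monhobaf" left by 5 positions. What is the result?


Input: "monhobaf", rotate left by 5
First 5 characters: "monho"
Remaining characters: "baf"
Concatenate remaining + first: "baf" + "monho" = "bafmonho"

bafmonho


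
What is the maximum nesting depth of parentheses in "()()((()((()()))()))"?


Input: "()()((()((()()))()))"
Tracking depth:
  Position 0 '(': depth becomes 1
  Position 1 ')': depth becomes 0
  Position 2 '(': depth becomes 1
  Position 3 ')': depth becomes 0
  Position 4 '(': depth becomes 1
  Position 5 '(': depth becomes 2
  Position 6 '(': depth becomes 3
  Position 7 ')': depth becomes 2
  Position 8 '(': depth becomes 3
  Position 9 '(': depth becomes 4
  Position 10 '(': depth becomes 5
  Position 11 ')': depth becomes 4
  Position 12 '(': depth becomes 5
  Position 13 ')': depth becomes 4
  Position 14 ')': depth becomes 3
  Position 15 ')': depth becomes 2
  Position 16 '(': depth becomes 3
  Position 17 ')': depth becomes 2
  Position 18 ')': depth becomes 1
  Position 19 ')': depth becomes 0
Maximum depth reached: 5

5


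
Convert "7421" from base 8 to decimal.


Input: "7421" in base 8
Positional expansion:
  Digit '7' (value 7) x 8^3 = 3584
  Digit '4' (value 4) x 8^2 = 256
  Digit '2' (value 2) x 8^1 = 16
  Digit '1' (value 1) x 8^0 = 1
Sum = 3857

3857
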